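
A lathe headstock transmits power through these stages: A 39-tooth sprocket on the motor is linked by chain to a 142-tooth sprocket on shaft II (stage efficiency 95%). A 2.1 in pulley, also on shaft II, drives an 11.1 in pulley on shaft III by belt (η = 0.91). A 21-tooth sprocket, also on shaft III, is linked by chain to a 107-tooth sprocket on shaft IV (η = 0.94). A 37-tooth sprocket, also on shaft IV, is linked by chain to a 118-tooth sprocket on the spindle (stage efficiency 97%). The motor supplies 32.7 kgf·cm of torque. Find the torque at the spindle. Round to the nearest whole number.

chain 142/39 = 3.641 → τ = 32.7·3.641·0.95 = 113.11 kgf·cm
belt 11.1/2.1 = 5.2857 → τ = 113.11·5.2857·0.91 = 544.05 kgf·cm
chain 107/21 = 5.0952 → τ = 544.05·5.0952·0.94 = 2605.7 kgf·cm
chain 118/37 = 3.1892 → τ = 2605.7·3.1892·0.97 = 8060.9 kgf·cm

8061 kgf·cm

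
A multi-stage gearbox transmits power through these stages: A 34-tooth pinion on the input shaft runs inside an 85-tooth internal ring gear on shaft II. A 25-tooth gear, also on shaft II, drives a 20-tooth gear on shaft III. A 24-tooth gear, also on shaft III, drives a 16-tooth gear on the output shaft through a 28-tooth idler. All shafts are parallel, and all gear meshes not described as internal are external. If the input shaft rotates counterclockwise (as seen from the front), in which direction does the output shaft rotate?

the input shaft → shaft II: internal mesh, same direction → CCW.
shaft II → shaft III: external mesh, 1 reversal → CW.
shaft III → the output shaft: driver → idler → driven is 2 external meshes, 2 reversals → CW.
3 reversals in total — an odd number — so the output shaft turns opposite to the input shaft.

clockwise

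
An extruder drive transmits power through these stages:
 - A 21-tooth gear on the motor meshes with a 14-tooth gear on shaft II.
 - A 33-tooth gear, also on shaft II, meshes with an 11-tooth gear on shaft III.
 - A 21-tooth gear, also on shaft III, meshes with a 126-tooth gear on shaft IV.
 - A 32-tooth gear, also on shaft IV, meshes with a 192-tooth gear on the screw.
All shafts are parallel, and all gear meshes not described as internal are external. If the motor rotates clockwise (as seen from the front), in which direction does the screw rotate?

the motor → shaft II: external mesh, 1 reversal → CCW.
shaft II → shaft III: external mesh, 1 reversal → CW.
shaft III → shaft IV: external mesh, 1 reversal → CCW.
shaft IV → the screw: external mesh, 1 reversal → CW.
4 reversals in total — an even number — so the screw turns the same way as the motor.

clockwise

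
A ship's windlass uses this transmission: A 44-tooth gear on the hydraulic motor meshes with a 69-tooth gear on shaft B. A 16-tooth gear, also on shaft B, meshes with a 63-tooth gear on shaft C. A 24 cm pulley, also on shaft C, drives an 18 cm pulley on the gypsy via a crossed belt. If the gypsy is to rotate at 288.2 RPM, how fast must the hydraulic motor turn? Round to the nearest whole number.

1335 RPM

Overall ratio R = 1.5682 × 3.9375 × 0.75 = 4.631.
Required input speed = output speed × R = 288.2 × 4.631 = 1334.7 RPM.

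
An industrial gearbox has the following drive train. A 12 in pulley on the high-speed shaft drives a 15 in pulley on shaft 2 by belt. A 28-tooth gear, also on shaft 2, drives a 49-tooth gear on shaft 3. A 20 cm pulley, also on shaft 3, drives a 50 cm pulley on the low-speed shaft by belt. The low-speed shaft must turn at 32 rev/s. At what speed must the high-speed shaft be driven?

Overall ratio R = 1.25 × 1.75 × 2.5 = 5.4688.
Required input speed = output speed × R = 32 × 5.4688 = 175 rev/s.

175 rev/s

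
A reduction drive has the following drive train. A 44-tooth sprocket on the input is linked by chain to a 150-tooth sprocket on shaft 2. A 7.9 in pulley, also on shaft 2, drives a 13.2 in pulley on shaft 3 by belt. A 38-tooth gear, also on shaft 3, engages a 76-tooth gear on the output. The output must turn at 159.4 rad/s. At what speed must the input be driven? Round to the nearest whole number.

1816 rad/s

Overall ratio R = 3.4091 × 1.6709 × 2 = 11.392.
Required input speed = output speed × R = 159.4 × 11.392 = 1815.9 rad/s.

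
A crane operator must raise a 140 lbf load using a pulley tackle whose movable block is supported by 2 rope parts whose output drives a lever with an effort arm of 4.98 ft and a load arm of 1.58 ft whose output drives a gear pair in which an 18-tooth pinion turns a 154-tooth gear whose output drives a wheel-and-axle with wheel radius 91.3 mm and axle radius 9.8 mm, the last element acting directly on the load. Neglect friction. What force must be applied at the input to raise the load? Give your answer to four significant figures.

Block-and-tackle MA = number of supporting rope parts = 2.
Lever MA = effort arm / load arm = 4.98/1.58 = 3.1519.
Gear pair MA = 154/18 = 8.5556.
Wheel-and-axle MA = R/r = 91.3/9.8 = 9.3163.
Combined ideal MA = 2 × 3.1519 × 8.5556 × 9.3163 = 502.45.
Effort = load / MA = 140 / 502.45 = 0.27863 lbf.

0.2786 lbf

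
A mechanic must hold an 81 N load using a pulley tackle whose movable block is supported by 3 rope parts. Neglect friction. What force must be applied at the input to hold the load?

27 N

Block-and-tackle MA = number of supporting rope parts = 3.
Effort = load / MA = 81 / 3 = 27 N.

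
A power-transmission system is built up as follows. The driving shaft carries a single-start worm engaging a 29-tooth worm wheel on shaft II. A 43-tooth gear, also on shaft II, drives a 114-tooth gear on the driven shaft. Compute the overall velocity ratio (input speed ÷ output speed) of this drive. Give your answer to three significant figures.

76.9

Each stage contributes driven/driver: worm 29/1 = 29, gear mesh 114/43 = 2.6512.
Overall: 29 × 2.6512 = 76.884.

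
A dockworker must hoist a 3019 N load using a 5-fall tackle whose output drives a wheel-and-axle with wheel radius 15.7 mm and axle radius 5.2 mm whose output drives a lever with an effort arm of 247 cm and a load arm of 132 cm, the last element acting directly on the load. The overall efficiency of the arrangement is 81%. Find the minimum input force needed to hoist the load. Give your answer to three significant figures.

Block-and-tackle MA = number of supporting rope parts = 5.
Wheel-and-axle MA = R/r = 15.7/5.2 = 3.0192.
Lever MA = effort arm / load arm = 247/132 = 1.8712.
Combined ideal MA = 5 × 3.0192 × 1.8712 = 28.248.
Actual MA = 28.248 × 0.81 = 22.881.
Effort = load / actual MA = 3019 / 22.881 = 131.94 N.

132 N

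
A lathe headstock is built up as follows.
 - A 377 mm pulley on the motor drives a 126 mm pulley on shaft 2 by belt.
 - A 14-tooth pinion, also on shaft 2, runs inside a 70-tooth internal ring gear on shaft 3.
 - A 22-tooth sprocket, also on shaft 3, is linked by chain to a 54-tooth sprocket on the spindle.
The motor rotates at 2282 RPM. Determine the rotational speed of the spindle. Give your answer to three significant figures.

556 RPM

belt 126/377 = 0.33422 → 2282/0.33422 = 6827.9 RPM
internal gear 70/14 = 5 → 6827.9/5 = 1365.6 RPM
chain 54/22 = 2.4545 → 1365.6/2.4545 = 556.35 RPM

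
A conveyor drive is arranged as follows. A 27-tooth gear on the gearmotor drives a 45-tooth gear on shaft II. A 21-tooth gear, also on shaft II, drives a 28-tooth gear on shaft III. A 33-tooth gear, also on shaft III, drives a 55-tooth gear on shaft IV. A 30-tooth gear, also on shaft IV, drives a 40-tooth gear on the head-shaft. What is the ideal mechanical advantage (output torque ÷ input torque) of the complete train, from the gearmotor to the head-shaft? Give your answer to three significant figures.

4.94

Each stage contributes driven/driver: gear mesh 45/27 = 1.6667, gear mesh 28/21 = 1.3333, gear mesh 55/33 = 1.6667, gear mesh 40/30 = 1.3333.
Overall: 1.6667 × 1.3333 × 1.6667 × 1.3333 = 4.9383.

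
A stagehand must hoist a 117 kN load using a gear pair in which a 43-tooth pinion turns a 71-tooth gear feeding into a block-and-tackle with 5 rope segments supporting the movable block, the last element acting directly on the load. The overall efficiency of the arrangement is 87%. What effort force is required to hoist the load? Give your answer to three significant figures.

16.3 kN

Gear pair MA = 71/43 = 1.6512.
Block-and-tackle MA = number of supporting rope parts = 5.
Combined ideal MA = 1.6512 × 5 = 8.2558.
Actual MA = 8.2558 × 0.87 = 7.1826.
Effort = load / actual MA = 117 / 7.1826 = 16.289 kN.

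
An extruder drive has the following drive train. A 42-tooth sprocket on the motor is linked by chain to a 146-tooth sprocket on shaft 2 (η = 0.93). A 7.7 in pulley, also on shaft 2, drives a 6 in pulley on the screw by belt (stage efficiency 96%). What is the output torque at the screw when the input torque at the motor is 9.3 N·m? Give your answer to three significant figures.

chain 146/42 = 3.4762 → τ = 9.3·3.4762·0.93 = 30.066 N·m
belt 6/7.7 = 0.77922 → τ = 30.066·0.77922·0.96 = 22.491 N·m

22.5 N·m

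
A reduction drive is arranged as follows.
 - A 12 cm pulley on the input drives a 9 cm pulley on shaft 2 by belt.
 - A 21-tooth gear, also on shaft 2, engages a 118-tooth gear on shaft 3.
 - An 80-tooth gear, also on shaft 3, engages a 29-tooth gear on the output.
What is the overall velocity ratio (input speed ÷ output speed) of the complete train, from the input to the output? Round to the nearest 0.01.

Each stage contributes driven/driver: belt 9/12 = 0.75, gear mesh 118/21 = 5.619, gear mesh 29/80 = 0.3625.
Overall: 0.75 × 5.619 × 0.3625 = 1.5277.

1.53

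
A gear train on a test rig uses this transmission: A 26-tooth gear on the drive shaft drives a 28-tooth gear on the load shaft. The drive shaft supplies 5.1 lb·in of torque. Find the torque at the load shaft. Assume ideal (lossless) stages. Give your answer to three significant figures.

5.49 lb·in

gear mesh 28/26 = 1.0769 → τ = 5.1·1.0769 = 5.4923 lb·in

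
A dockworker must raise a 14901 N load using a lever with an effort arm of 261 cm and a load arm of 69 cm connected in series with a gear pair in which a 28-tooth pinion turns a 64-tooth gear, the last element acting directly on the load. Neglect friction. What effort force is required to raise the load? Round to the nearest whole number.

1723 N

Lever MA = effort arm / load arm = 261/69 = 3.7826.
Gear pair MA = 64/28 = 2.2857.
Combined ideal MA = 3.7826 × 2.2857 = 8.646.
Effort = load / MA = 14901 / 8.646 = 1723.5 N.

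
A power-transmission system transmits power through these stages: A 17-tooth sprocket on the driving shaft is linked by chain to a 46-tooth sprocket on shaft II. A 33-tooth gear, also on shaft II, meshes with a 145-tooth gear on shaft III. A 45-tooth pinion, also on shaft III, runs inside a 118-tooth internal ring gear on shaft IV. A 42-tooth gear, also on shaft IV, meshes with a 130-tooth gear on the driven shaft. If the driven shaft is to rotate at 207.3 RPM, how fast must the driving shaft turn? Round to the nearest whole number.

20004 RPM

Overall ratio R = 2.7059 × 4.3939 × 2.6222 × 3.0952 = 96.5.
Required input speed = output speed × R = 207.3 × 96.5 = 20004 RPM.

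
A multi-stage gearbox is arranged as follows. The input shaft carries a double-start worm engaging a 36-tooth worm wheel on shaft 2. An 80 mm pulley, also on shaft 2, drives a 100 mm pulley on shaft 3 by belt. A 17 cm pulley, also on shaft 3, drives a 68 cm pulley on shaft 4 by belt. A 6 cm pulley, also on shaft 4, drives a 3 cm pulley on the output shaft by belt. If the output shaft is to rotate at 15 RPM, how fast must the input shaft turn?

675 RPM

Overall ratio R = 18 × 1.25 × 4 × 0.5 = 45.
Required input speed = output speed × R = 15 × 45 = 675 RPM.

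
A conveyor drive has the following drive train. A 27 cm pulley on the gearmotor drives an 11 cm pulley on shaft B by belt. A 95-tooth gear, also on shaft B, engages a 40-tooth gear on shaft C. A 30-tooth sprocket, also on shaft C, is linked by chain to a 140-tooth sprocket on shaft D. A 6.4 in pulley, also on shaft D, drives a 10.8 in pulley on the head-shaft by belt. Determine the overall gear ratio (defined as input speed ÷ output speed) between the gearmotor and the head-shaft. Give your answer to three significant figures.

1.35

Each stage contributes driven/driver: belt 11/27 = 0.40741, gear mesh 40/95 = 0.42105, chain 140/30 = 4.6667, belt 10.8/6.4 = 1.6875.
Overall: 0.40741 × 0.42105 × 4.6667 × 1.6875 = 1.3509.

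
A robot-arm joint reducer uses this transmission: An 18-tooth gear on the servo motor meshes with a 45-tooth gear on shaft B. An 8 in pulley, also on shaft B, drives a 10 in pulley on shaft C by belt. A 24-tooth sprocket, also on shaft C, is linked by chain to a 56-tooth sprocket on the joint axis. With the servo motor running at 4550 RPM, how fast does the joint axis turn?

Gear mesh: ratio = 45/18 = 2.5, so shaft B turns at 4550 / 2.5 = 1820 RPM.
Belt: ratio = 10/8 = 1.25, so shaft C turns at 1820 / 1.25 = 1456 RPM.
Chain: ratio = 56/24 = 2.3333, so the joint axis turns at 1456 / 2.3333 = 624 RPM.

624 RPM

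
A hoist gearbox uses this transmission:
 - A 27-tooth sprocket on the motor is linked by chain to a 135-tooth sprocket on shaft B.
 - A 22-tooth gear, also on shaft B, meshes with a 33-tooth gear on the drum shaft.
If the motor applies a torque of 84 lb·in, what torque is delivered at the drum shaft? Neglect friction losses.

chain 135/27 = 5 → τ = 84·5 = 420 lb·in
gear mesh 33/22 = 1.5 → τ = 420·1.5 = 630 lb·in

630 lb·in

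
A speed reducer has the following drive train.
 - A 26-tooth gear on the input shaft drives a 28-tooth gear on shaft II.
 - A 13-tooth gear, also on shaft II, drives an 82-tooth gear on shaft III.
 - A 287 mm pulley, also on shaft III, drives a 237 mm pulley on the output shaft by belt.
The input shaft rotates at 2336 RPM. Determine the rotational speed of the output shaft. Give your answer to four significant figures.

416.4 RPM

the input shaft → shaft II (gear mesh, 28/26): 2336 ÷ 1.0769 = 2169.1 RPM
shaft II → shaft III (gear mesh, 82/13): 2169.1 ÷ 6.3077 = 343.89 RPM
shaft III → the output shaft (belt, 237/287): 343.89 ÷ 0.82578 = 416.44 RPM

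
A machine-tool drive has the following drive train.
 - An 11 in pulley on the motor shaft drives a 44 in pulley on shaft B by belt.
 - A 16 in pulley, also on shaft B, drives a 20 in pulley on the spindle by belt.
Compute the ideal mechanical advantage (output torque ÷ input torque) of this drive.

Each stage contributes driven/driver: belt 44/11 = 4, belt 20/16 = 1.25.
Overall: 4 × 1.25 = 5.

5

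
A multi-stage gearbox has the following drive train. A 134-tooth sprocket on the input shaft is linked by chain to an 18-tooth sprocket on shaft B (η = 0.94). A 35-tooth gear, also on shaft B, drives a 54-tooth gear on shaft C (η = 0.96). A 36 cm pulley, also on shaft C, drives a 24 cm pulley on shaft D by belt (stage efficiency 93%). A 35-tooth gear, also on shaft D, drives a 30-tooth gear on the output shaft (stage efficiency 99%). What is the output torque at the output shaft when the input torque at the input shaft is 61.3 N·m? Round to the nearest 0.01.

6.03 N·m

Chain: ratio = 18/134 = 0.13433; torque at shaft B = 61.3 × 0.13433 × 0.94 = 7.7403 N·m.
Gear mesh: ratio = 54/35 = 1.5429; torque at shaft C = 7.7403 × 1.5429 × 0.96 = 11.464 N·m.
Belt: ratio = 24/36 = 0.66667; torque at shaft D = 11.464 × 0.66667 × 0.93 = 7.108 N·m.
Gear mesh: ratio = 30/35 = 0.85714; torque at the output shaft = 7.108 × 0.85714 × 0.99 = 6.0316 N·m.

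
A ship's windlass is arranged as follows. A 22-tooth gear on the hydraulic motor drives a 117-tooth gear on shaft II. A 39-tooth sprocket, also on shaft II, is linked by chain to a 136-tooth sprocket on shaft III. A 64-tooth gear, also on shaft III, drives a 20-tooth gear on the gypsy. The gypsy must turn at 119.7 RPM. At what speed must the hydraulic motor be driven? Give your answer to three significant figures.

Overall ratio R = 5.3182 × 3.4872 × 0.3125 = 5.7955.
Required input speed = output speed × R = 119.7 × 5.7955 = 693.72 RPM.

694 RPM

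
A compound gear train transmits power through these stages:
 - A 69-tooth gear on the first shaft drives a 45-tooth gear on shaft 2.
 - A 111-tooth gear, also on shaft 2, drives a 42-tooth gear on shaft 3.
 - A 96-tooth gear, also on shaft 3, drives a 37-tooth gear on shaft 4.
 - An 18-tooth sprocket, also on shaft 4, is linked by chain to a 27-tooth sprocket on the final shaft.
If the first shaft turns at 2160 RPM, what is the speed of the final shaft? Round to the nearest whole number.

the first shaft → shaft 2 (gear mesh, 45/69): 2160 ÷ 0.65217 = 3312 RPM
shaft 2 → shaft 3 (gear mesh, 42/111): 3312 ÷ 0.37838 = 8753.1 RPM
shaft 3 → shaft 4 (gear mesh, 37/96): 8753.1 ÷ 0.38542 = 22711 RPM
shaft 4 → the final shaft (chain, 27/18): 22711 ÷ 1.5 = 15141 RPM

15141 RPM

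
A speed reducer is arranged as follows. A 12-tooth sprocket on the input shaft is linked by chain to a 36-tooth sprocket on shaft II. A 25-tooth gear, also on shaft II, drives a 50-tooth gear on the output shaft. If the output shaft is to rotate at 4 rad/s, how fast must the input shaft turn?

24 rad/s

Overall ratio R = 3 × 2 = 6.
Required input speed = output speed × R = 4 × 6 = 24 rad/s.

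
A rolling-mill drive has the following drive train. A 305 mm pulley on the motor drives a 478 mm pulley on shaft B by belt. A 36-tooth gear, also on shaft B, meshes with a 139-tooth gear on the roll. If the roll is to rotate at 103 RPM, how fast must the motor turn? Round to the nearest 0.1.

Overall ratio R = 1.5672 × 3.8611 = 6.0512.
Required input speed = output speed × R = 103 × 6.0512 = 623.27 RPM.

623.3 RPM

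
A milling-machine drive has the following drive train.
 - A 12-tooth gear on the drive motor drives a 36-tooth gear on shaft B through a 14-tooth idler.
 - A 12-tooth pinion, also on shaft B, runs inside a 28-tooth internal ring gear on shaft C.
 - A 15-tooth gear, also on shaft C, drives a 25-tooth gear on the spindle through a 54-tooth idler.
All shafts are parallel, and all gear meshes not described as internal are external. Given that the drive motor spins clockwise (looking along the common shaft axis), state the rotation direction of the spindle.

the drive motor → shaft B: driver → idler → driven is 2 external meshes, 2 reversals → CW.
shaft B → shaft C: internal mesh, same direction → CW.
shaft C → the spindle: driver → idler → driven is 2 external meshes, 2 reversals → CW.
4 reversals in total — an even number — so the spindle turns the same way as the drive motor.

clockwise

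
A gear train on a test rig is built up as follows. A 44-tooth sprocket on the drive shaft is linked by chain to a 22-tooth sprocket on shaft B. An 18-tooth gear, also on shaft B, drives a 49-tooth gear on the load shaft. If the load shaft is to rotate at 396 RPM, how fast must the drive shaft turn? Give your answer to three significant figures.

Overall ratio R = 0.5 × 2.7222 = 1.3611.
Required input speed = output speed × R = 396 × 1.3611 = 539 RPM.

539 RPM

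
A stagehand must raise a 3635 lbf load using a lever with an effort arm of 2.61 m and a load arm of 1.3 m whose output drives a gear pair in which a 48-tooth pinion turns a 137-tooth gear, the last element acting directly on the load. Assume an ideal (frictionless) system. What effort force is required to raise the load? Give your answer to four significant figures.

Lever MA = effort arm / load arm = 2.61/1.3 = 2.0077.
Gear pair MA = 137/48 = 2.8542.
Combined ideal MA = 2.0077 × 2.8542 = 5.7303.
Effort = load / MA = 3635 / 5.7303 = 634.35 lbf.

634.3 lbf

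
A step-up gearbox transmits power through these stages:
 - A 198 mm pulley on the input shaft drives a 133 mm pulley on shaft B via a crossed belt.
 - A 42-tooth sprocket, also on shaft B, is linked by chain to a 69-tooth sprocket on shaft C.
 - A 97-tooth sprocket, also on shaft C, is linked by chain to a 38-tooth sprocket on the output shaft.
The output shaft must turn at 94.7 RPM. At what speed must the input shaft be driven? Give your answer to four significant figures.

Overall ratio R = 0.67172 × 1.6429 × 0.39175 = 0.43231.
Required input speed = output speed × R = 94.7 × 0.43231 = 40.94 RPM.

40.94 RPM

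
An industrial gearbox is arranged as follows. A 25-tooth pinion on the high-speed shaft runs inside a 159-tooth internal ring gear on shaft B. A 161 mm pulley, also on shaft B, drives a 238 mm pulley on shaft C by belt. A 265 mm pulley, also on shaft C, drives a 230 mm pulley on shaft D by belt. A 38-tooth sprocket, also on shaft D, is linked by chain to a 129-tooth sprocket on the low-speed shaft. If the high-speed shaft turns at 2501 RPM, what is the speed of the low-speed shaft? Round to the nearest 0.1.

90.3 RPM

Internal gear: ratio = 159/25 = 6.36, so shaft B turns at 2501 / 6.36 = 393.24 RPM.
Belt: ratio = 238/161 = 1.4783, so shaft C turns at 393.24 / 1.4783 = 266.01 RPM.
Belt: ratio = 230/265 = 0.86792, so shaft D turns at 266.01 / 0.86792 = 306.5 RPM.
Chain: ratio = 129/38 = 3.3947, so the low-speed shaft turns at 306.5 / 3.3947 = 90.285 RPM.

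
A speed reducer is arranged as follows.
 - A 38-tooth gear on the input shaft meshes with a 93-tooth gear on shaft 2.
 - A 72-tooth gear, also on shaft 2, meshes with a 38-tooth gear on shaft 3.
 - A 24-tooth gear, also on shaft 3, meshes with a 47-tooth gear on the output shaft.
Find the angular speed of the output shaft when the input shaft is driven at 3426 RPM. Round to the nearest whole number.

1354 RPM

gear mesh 93/38 = 2.4474 → 3426/2.4474 = 1399.9 RPM
gear mesh 38/72 = 0.52778 → 1399.9/0.52778 = 2652.4 RPM
gear mesh 47/24 = 1.9583 → 2652.4/1.9583 = 1354.4 RPM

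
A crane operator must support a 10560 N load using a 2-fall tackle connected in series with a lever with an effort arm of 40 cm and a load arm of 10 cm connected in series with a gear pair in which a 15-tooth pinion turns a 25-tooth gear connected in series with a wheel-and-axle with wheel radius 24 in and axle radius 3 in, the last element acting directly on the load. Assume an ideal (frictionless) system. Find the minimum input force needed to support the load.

Block-and-tackle MA = number of supporting rope parts = 2.
Lever MA = effort arm / load arm = 40/10 = 4.
Gear pair MA = 25/15 = 1.6667.
Wheel-and-axle MA = R/r = 24/3 = 8.
Combined ideal MA = 2 × 4 × 1.6667 × 8 = 106.67.
Effort = load / MA = 10560 / 106.67 = 99 N.

99 N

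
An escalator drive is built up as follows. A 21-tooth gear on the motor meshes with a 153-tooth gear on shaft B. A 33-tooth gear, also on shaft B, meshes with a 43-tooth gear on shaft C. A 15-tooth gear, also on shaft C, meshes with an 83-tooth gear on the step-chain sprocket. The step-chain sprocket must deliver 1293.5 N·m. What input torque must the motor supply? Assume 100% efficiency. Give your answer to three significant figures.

24.6 N·m

Overall ratio R = 7.2857 × 1.303 × 5.5333 = 52.531.
Input torque = output torque / R = 1293.5 / 52.531 = 24.624 N·m.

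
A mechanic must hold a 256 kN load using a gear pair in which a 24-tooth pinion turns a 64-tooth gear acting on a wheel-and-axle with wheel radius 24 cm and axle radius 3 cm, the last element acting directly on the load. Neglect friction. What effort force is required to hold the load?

12 kN

Gear pair MA = 64/24 = 2.6667.
Wheel-and-axle MA = R/r = 24/3 = 8.
Combined ideal MA = 2.6667 × 8 = 21.333.
Effort = load / MA = 256 / 21.333 = 12 kN.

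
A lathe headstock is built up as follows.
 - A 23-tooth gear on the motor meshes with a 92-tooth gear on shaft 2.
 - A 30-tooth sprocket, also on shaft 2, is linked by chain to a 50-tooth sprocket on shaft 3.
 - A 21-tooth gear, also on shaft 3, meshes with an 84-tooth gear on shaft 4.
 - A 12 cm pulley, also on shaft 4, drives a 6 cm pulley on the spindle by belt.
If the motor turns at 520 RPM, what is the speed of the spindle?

Gear mesh: ratio = 92/23 = 4, so shaft 2 turns at 520 / 4 = 130 RPM.
Chain: ratio = 50/30 = 1.6667, so shaft 3 turns at 130 / 1.6667 = 78 RPM.
Gear mesh: ratio = 84/21 = 4, so shaft 4 turns at 78 / 4 = 19.5 RPM.
Belt: ratio = 6/12 = 0.5, so the spindle turns at 19.5 / 0.5 = 39 RPM.

39 RPM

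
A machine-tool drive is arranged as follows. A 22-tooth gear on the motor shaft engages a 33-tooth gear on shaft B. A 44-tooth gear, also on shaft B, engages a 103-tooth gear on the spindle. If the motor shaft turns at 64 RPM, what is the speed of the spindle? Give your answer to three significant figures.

the motor shaft → shaft B (gear mesh, 33/22): 64 ÷ 1.5 = 42.667 RPM
shaft B → the spindle (gear mesh, 103/44): 42.667 ÷ 2.3409 = 18.227 RPM

18.2 RPM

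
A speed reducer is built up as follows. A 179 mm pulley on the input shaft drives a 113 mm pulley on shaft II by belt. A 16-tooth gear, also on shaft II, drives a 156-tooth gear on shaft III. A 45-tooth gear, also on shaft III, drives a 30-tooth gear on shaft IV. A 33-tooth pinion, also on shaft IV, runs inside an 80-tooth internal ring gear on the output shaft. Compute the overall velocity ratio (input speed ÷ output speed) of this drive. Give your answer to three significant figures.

Each stage contributes driven/driver: belt 113/179 = 0.63128, gear mesh 156/16 = 9.75, gear mesh 30/45 = 0.66667, internal gear 80/33 = 2.4242.
Overall: 0.63128 × 9.75 × 0.66667 × 2.4242 = 9.9475.

9.95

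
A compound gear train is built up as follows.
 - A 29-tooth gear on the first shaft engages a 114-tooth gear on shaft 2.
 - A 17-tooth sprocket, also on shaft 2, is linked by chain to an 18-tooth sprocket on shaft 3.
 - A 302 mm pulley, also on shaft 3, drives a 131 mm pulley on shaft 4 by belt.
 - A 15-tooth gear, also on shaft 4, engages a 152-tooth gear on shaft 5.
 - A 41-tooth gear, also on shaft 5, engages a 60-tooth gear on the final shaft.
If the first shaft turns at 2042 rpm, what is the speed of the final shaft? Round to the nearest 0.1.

76.3 rpm

the first shaft → shaft 2 (gear mesh, 114/29): 2042 ÷ 3.931 = 519.46 rpm
shaft 2 → shaft 3 (chain, 18/17): 519.46 ÷ 1.0588 = 490.6 rpm
shaft 3 → shaft 4 (belt, 131/302): 490.6 ÷ 0.43377 = 1131 rpm
shaft 4 → shaft 5 (gear mesh, 152/15): 1131 ÷ 10.133 = 111.61 rpm
shaft 5 → the final shaft (gear mesh, 60/41): 111.61 ÷ 1.4634 = 76.268 rpm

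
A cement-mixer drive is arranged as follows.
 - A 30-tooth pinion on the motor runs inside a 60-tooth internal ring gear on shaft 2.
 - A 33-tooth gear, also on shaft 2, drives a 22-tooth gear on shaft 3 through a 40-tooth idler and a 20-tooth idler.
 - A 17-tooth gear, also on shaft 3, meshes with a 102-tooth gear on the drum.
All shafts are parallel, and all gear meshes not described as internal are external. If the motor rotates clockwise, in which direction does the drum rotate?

clockwise

the motor → shaft 2: internal mesh, same direction → CW.
shaft 2 → shaft 3: driver → idler → idler → driven is 3 external meshes, 3 reversals → CCW.
shaft 3 → the drum: external mesh, 1 reversal → CW.
4 reversals in total — an even number — so the drum turns the same way as the motor.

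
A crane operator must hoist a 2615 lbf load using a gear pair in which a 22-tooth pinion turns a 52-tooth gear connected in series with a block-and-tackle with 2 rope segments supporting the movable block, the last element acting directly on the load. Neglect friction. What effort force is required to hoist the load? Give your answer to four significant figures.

553.2 lbf

Gear pair MA = 52/22 = 2.3636.
Block-and-tackle MA = number of supporting rope parts = 2.
Combined ideal MA = 2.3636 × 2 = 4.7273.
Effort = load / MA = 2615 / 4.7273 = 553.17 lbf.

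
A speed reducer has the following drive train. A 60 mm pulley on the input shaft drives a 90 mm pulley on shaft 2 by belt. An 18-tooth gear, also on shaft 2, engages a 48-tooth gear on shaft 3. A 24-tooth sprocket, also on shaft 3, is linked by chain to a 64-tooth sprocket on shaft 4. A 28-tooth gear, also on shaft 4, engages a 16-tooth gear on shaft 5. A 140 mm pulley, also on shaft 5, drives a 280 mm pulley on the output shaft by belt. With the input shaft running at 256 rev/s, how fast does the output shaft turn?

21 rev/s

Belt: ratio = 90/60 = 1.5, so shaft 2 turns at 256 / 1.5 = 170.67 rev/s.
Gear mesh: ratio = 48/18 = 2.6667, so shaft 3 turns at 170.67 / 2.6667 = 64 rev/s.
Chain: ratio = 64/24 = 2.6667, so shaft 4 turns at 64 / 2.6667 = 24 rev/s.
Gear mesh: ratio = 16/28 = 0.57143, so shaft 5 turns at 24 / 0.57143 = 42 rev/s.
Belt: ratio = 280/140 = 2, so the output shaft turns at 42 / 2 = 21 rev/s.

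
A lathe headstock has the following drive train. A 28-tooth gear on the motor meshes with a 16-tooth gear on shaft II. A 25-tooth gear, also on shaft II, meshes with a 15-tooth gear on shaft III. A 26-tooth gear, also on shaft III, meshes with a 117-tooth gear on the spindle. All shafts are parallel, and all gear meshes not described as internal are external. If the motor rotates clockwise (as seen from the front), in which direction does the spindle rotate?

counterclockwise

the motor → shaft II: external mesh, 1 reversal → CCW.
shaft II → shaft III: external mesh, 1 reversal → CW.
shaft III → the spindle: external mesh, 1 reversal → CCW.
3 reversals in total — an odd number — so the spindle turns opposite to the motor.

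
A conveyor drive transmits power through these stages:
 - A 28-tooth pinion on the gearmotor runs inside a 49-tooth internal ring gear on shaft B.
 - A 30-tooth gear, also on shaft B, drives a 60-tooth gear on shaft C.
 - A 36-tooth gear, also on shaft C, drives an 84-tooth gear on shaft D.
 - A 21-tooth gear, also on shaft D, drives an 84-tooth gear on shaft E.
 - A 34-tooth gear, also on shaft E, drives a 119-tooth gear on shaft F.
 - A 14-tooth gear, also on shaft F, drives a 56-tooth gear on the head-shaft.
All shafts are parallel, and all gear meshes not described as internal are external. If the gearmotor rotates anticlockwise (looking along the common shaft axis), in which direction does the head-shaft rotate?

the gearmotor → shaft B: internal mesh, same direction → CCW.
shaft B → shaft C: external mesh, 1 reversal → CW.
shaft C → shaft D: external mesh, 1 reversal → CCW.
shaft D → shaft E: external mesh, 1 reversal → CW.
shaft E → shaft F: external mesh, 1 reversal → CCW.
shaft F → the head-shaft: external mesh, 1 reversal → CW.
5 reversals in total — an odd number — so the head-shaft turns opposite to the gearmotor.

clockwise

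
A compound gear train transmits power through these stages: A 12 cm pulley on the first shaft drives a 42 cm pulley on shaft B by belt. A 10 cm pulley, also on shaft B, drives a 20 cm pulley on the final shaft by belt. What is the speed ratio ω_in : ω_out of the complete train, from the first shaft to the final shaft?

7

Each stage contributes driven/driver: belt 42/12 = 3.5, belt 20/10 = 2.
Overall: 3.5 × 2 = 7.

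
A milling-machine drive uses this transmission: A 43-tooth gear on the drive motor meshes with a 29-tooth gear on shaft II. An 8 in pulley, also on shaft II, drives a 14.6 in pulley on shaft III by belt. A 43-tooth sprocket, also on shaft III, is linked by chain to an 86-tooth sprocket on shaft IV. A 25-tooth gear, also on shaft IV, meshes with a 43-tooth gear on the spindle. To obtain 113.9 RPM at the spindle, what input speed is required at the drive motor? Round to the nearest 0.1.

Overall ratio R = 0.67442 × 1.825 × 2 × 1.72 = 4.234.
Required input speed = output speed × R = 113.9 × 4.234 = 482.25 RPM.

482.3 RPM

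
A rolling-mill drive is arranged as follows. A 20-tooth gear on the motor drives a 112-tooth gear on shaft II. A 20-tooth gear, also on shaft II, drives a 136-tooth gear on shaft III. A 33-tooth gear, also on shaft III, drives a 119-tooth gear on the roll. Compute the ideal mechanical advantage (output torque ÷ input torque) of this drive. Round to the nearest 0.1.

137.3

Each stage contributes driven/driver: gear mesh 112/20 = 5.6, gear mesh 136/20 = 6.8, gear mesh 119/33 = 3.6061.
Overall: 5.6 × 6.8 × 3.6061 = 137.32.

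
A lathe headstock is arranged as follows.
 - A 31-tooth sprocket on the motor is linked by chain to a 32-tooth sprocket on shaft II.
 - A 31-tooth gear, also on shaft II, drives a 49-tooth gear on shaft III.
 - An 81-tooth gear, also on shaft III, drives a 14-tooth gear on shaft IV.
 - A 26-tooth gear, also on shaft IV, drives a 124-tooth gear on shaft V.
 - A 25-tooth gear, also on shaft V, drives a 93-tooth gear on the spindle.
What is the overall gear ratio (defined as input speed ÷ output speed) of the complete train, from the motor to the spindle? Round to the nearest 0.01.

5.00

Each stage contributes driven/driver: chain 32/31 = 1.0323, gear mesh 49/31 = 1.5806, gear mesh 14/81 = 0.17284, gear mesh 124/26 = 4.7692, gear mesh 93/25 = 3.72.
Overall: 1.0323 × 1.5806 × 0.17284 × 4.7692 × 3.72 = 5.0033.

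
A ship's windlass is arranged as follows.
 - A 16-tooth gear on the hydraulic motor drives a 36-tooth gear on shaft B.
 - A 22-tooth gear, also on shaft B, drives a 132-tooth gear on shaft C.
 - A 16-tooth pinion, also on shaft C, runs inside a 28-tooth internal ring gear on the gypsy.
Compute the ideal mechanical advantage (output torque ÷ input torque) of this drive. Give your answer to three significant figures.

Each stage contributes driven/driver: gear mesh 36/16 = 2.25, gear mesh 132/22 = 6, internal gear 28/16 = 1.75.
Overall: 2.25 × 6 × 1.75 = 23.625.

23.6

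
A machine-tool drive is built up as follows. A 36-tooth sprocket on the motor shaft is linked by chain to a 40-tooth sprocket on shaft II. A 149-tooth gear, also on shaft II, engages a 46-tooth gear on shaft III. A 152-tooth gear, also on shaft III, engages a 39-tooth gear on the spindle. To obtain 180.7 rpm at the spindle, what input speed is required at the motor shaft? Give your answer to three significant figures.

15.9 rpm

Overall ratio R = 1.1111 × 0.30872 × 0.25658 = 0.088014.
Required input speed = output speed × R = 180.7 × 0.088014 = 15.904 rpm.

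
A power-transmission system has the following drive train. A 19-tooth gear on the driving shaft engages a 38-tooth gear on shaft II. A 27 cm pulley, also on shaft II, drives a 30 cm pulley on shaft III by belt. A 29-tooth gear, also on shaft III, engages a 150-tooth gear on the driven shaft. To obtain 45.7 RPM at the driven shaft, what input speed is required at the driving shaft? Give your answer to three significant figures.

525 RPM

Overall ratio R = 2 × 1.1111 × 5.1724 = 11.494.
Required input speed = output speed × R = 45.7 × 11.494 = 525.29 RPM.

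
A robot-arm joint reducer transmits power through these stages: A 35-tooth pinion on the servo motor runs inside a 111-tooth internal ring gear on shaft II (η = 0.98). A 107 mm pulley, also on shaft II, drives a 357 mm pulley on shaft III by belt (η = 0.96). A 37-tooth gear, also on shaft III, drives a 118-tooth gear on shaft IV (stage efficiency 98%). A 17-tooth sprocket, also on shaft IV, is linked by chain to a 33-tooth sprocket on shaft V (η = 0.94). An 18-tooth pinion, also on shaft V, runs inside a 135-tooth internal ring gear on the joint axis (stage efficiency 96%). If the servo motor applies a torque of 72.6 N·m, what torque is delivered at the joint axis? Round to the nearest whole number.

29676 N·m

internal gear 111/35 = 3.1714 → τ = 72.6·3.1714·0.98 = 225.64 N·m
belt 357/107 = 3.3364 → τ = 225.64·3.3364·0.96 = 722.73 N·m
gear mesh 118/37 = 3.1892 → τ = 722.73·3.1892·0.98 = 2258.8 N·m
chain 33/17 = 1.9412 → τ = 2258.8·1.9412·0.94 = 4121.7 N·m
internal gear 135/18 = 7.5 → τ = 4121.7·7.5·0.96 = 29676 N·m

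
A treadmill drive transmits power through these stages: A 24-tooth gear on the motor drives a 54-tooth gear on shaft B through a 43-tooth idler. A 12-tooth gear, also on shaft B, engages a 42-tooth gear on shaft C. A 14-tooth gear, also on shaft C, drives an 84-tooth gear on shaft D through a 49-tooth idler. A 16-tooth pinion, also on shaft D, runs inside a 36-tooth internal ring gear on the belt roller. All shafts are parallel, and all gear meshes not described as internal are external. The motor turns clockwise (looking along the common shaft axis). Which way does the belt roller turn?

the motor → shaft B: driver → idler → driven is 2 external meshes, 2 reversals → CW.
shaft B → shaft C: external mesh, 1 reversal → CCW.
shaft C → shaft D: driver → idler → driven is 2 external meshes, 2 reversals → CCW.
shaft D → the belt roller: internal mesh, same direction → CCW.
5 reversals in total — an odd number — so the belt roller turns opposite to the motor.

counterclockwise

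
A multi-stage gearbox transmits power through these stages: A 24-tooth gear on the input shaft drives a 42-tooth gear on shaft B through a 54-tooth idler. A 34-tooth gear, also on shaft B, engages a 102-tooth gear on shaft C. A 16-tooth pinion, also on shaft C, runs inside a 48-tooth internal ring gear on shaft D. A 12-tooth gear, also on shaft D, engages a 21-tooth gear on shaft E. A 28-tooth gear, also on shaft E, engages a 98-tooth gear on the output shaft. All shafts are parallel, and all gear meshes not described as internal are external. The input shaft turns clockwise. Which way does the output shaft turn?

anticlockwise

the input shaft → shaft B: driver → idler → driven is 2 external meshes, 2 reversals → CW.
shaft B → shaft C: external mesh, 1 reversal → CCW.
shaft C → shaft D: internal mesh, same direction → CCW.
shaft D → shaft E: external mesh, 1 reversal → CW.
shaft E → the output shaft: external mesh, 1 reversal → CCW.
5 reversals in total — an odd number — so the output shaft turns opposite to the input shaft.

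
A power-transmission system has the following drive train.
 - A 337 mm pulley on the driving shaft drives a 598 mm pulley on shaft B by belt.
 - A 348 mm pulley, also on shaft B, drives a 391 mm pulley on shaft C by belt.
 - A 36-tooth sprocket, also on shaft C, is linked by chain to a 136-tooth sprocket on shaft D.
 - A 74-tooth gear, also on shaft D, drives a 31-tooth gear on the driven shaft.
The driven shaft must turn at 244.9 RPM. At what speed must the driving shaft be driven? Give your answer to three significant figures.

773 RPM

Overall ratio R = 1.7745 × 1.1236 × 3.7778 × 0.41892 = 3.1553.
Required input speed = output speed × R = 244.9 × 3.1553 = 772.72 RPM.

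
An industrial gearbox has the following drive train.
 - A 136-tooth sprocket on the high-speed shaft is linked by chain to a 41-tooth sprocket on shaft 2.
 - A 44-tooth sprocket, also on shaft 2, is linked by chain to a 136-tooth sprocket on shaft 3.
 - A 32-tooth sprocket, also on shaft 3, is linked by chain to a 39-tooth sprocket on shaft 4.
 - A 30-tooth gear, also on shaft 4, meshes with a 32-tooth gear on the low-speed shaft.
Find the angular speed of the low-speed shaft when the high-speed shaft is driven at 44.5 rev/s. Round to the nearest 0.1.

the high-speed shaft → shaft 2 (chain, 41/136): 44.5 ÷ 0.30147 = 147.61 rev/s
shaft 2 → shaft 3 (chain, 136/44): 147.61 ÷ 3.0909 = 47.756 rev/s
shaft 3 → shaft 4 (chain, 39/32): 47.756 ÷ 1.2188 = 39.184 rev/s
shaft 4 → the low-speed shaft (gear mesh, 32/30): 39.184 ÷ 1.0667 = 36.735 rev/s

36.7 rev/s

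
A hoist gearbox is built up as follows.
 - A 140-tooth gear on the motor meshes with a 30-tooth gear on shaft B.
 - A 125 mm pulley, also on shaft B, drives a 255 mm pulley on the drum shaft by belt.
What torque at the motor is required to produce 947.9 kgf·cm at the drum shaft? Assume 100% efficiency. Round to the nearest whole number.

Overall ratio R = 0.21429 × 2.04 = 0.43714.
Input torque = output torque / R = 947.9 / 0.43714 = 2168.4 kgf·cm.

2168 kgf·cm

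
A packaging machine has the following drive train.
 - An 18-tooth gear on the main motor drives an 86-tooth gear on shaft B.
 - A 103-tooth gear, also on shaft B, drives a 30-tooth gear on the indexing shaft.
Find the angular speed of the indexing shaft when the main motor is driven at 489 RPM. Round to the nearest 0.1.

gear mesh 86/18 = 4.7778 → 489/4.7778 = 102.35 RPM
gear mesh 30/103 = 0.29126 → 102.35/0.29126 = 351.4 RPM

351.4 RPM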